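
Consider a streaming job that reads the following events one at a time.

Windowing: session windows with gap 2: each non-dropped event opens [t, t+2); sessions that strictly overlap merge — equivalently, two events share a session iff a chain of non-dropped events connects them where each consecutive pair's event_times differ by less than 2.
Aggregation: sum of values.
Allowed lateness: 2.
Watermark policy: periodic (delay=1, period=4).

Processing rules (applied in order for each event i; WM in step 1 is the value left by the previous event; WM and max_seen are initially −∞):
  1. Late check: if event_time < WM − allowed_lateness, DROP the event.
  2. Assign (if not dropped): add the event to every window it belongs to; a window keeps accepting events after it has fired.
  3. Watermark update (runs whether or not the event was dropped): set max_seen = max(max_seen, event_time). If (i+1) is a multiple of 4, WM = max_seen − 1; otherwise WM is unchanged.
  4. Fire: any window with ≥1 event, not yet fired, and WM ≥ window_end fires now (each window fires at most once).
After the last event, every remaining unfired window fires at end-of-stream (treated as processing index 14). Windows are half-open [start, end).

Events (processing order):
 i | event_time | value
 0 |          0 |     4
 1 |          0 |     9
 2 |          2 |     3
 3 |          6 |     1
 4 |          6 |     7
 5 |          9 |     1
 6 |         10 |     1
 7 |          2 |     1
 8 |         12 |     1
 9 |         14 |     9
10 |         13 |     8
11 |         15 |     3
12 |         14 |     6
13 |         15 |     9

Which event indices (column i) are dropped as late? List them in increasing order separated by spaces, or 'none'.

i=0 t=0 v=4: → [0,2); WM=−∞
i=1 t=0 v=9: → [0,2); WM=−∞
i=2 t=2 v=3: → [2,4); WM=−∞
i=3 t=6 v=1: → [6,8); WM=5
i=4 t=6 v=7: → [6,8); WM=5
i=5 t=9 v=1: → [9,11); WM=5
i=6 t=10 v=1: → [9,12); WM=5
i=7 t=2 v=1: DROP (t<5-2); WM=9
i=8 t=12 v=1: → [12,14); WM=9
i=9 t=14 v=9: → [14,16); WM=9
i=10 t=13 v=8: → [12,16); WM=9
i=11 t=15 v=3: → [12,17); WM=14
i=12 t=14 v=6: → [12,17); WM=14
i=13 t=15 v=9: → [12,17); WM=14

7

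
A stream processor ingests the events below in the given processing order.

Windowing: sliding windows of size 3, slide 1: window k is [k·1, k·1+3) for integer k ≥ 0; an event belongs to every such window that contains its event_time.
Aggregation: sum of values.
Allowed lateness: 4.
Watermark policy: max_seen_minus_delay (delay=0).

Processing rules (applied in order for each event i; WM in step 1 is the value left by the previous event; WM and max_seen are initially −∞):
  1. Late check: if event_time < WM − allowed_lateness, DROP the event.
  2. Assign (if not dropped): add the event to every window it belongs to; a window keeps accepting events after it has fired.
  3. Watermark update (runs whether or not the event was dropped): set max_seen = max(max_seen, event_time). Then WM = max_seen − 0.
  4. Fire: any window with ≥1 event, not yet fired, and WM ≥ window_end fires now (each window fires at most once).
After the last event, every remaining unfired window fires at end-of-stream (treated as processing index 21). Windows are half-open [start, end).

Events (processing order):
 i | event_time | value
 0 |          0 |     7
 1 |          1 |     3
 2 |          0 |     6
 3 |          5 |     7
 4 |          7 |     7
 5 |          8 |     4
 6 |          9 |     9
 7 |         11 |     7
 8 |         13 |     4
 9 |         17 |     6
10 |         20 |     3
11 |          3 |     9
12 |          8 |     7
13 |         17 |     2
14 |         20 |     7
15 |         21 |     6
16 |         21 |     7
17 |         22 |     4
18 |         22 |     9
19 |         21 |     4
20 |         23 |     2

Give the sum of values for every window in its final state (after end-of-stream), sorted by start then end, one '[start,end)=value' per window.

[0,3)=16 [1,4)=3 [3,6)=7 [4,7)=7 [5,8)=14 [6,9)=11 [7,10)=20 [8,11)=13 [9,12)=16 [10,13)=7 [11,14)=11 [12,15)=4 [13,16)=4 [15,18)=8 [16,19)=8 [17,20)=8 [18,21)=10 [19,22)=27 [20,23)=40 [21,24)=32 [22,25)=15 [23,26)=2

i=0 t=0 v=7: → [0,3); WM=0
i=1 t=1 v=3: → [1,4),[0,3); WM=1
i=2 t=0 v=6: → [0,3); WM=1
i=3 t=5 v=7: → [5,8),[4,7),[3,6); WM=5; [0,3) fires=16 [1,4) fires=3
i=4 t=7 v=7: → [7,10),[6,9),[5,8); WM=7; [3,6) fires=7 [4,7) fires=7
i=5 t=8 v=4: → [8,11),[7,10),[6,9); WM=8; [5,8) fires=14
i=6 t=9 v=9: → [9,12),[8,11),[7,10); WM=9; [6,9) fires=11
i=7 t=11 v=7: → [11,14),[10,13),[9,12); WM=11; [7,10) fires=20 [8,11) fires=13
i=8 t=13 v=4: → [13,16),[12,15),[11,14); WM=13; [9,12) fires=16 [10,13) fires=7
i=9 t=17 v=6: → [17,20),[16,19),[15,18); WM=17; [11,14) fires=11 [12,15) fires=4 [13,16) fires=4
i=10 t=20 v=3: → [20,23),[19,22),[18,21); WM=20; [15,18) fires=6 [16,19) fires=6 [17,20) fires=6
i=11 t=3 v=9: DROP (t<20-4); WM=20
i=12 t=8 v=7: DROP (t<20-4); WM=20
i=13 t=17 v=2: → [17,20),[16,19),[15,18); WM=20
i=14 t=20 v=7: → [20,23),[19,22),[18,21); WM=20
i=15 t=21 v=6: → [21,24),[20,23),[19,22); WM=21; [18,21) fires=10
i=16 t=21 v=7: → [21,24),[20,23),[19,22); WM=21
i=17 t=22 v=4: → [22,25),[21,24),[20,23); WM=22; [19,22) fires=23
i=18 t=22 v=9: → [22,25),[21,24),[20,23); WM=22
i=19 t=21 v=4: → [21,24),[20,23),[19,22); WM=22
i=20 t=23 v=2: → [23,26),[22,25),[21,24); WM=23; [20,23) fires=40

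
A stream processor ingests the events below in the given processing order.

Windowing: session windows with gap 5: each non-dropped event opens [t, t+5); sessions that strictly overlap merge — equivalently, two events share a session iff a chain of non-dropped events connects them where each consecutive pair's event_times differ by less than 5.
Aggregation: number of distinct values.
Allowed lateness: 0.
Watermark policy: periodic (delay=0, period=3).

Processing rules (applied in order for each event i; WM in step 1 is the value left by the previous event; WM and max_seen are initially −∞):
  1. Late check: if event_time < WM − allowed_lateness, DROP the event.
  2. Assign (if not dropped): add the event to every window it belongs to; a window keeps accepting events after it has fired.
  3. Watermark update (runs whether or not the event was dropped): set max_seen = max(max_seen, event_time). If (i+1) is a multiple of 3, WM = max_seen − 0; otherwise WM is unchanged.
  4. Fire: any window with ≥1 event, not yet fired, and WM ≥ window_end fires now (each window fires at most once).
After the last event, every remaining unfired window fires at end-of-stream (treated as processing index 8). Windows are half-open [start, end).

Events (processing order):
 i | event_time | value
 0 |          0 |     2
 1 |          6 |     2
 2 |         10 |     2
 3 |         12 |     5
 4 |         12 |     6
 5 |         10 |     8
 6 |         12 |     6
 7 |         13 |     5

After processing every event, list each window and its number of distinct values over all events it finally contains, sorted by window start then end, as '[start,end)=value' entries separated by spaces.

[0,5)=1 [6,18)=4

i=0 t=0 v=2: → [0,5); WM=−∞
i=1 t=6 v=2: → [6,11); WM=−∞
i=2 t=10 v=2: → [6,15); WM=10
i=3 t=12 v=5: → [6,17); WM=10
i=4 t=12 v=6: → [6,17); WM=10
i=5 t=10 v=8: → [6,17); WM=12
i=6 t=12 v=6: → [6,17); WM=12
i=7 t=13 v=5: → [6,18); WM=12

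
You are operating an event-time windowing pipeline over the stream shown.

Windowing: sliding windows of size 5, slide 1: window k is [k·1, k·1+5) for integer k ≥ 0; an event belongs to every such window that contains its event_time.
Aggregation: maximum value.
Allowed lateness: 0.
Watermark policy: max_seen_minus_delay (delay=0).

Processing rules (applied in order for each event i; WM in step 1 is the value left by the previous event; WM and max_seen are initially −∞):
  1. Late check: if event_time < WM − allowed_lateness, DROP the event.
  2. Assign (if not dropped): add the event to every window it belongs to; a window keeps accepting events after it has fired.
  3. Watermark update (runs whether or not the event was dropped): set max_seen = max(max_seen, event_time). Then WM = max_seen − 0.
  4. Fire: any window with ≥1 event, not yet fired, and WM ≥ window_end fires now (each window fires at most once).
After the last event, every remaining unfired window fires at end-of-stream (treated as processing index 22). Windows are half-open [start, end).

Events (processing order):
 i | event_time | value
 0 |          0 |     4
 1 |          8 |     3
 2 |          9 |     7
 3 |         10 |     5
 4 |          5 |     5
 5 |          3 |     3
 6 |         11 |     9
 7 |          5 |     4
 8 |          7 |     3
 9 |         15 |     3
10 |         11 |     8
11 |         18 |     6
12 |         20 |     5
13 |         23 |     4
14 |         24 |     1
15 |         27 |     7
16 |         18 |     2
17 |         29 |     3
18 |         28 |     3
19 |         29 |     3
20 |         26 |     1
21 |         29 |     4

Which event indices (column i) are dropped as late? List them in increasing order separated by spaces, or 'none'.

i=0 t=0 v=4: → [0,5); WM=0
i=1 t=8 v=3: → [8,13),[7,12),[6,11),[5,10),[4,9); WM=8; [0,5) fires=4
i=2 t=9 v=7: → [9,14),[8,13),[7,12),[6,11),[5,10); WM=9; [4,9) fires=3
i=3 t=10 v=5: → [10,15),[9,14),[8,13),[7,12),[6,11); WM=10; [5,10) fires=7
i=4 t=5 v=5: DROP (t<10-0); WM=10
i=5 t=3 v=3: DROP (t<10-0); WM=10
i=6 t=11 v=9: → [11,16),[10,15),[9,14),[8,13),[7,12); WM=11; [6,11) fires=7
i=7 t=5 v=4: DROP (t<11-0); WM=11
i=8 t=7 v=3: DROP (t<11-0); WM=11
i=9 t=15 v=3: → [15,20),[14,19),[13,18),[12,17),[11,16); WM=15; [7,12) fires=9 [8,13) fires=9 [9,14) fires=9 [10,15) fires=9
i=10 t=11 v=8: DROP (t<15-0); WM=15
i=11 t=18 v=6: → [18,23),[17,22),[16,21),[15,20),[14,19); WM=18; [11,16) fires=9 [12,17) fires=3 [13,18) fires=3
i=12 t=20 v=5: → [20,25),[19,24),[18,23),[17,22),[16,21); WM=20; [14,19) fires=6 [15,20) fires=6
i=13 t=23 v=4: → [23,28),[22,27),[21,26),[20,25),[19,24); WM=23; [16,21) fires=6 [17,22) fires=6 [18,23) fires=6
i=14 t=24 v=1: → [24,29),[23,28),[22,27),[21,26),[20,25); WM=24; [19,24) fires=5
i=15 t=27 v=7: → [27,32),[26,31),[25,30),[24,29),[23,28); WM=27; [20,25) fires=5 [21,26) fires=4 [22,27) fires=4
i=16 t=18 v=2: DROP (t<27-0); WM=27
i=17 t=29 v=3: → [29,34),[28,33),[27,32),[26,31),[25,30); WM=29; [23,28) fires=7 [24,29) fires=7
i=18 t=28 v=3: DROP (t<29-0); WM=29
i=19 t=29 v=3: → [29,34),[28,33),[27,32),[26,31),[25,30); WM=29
i=20 t=26 v=1: DROP (t<29-0); WM=29
i=21 t=29 v=4: → [29,34),[28,33),[27,32),[26,31),[25,30); WM=29

4 5 7 8 10 16 18 20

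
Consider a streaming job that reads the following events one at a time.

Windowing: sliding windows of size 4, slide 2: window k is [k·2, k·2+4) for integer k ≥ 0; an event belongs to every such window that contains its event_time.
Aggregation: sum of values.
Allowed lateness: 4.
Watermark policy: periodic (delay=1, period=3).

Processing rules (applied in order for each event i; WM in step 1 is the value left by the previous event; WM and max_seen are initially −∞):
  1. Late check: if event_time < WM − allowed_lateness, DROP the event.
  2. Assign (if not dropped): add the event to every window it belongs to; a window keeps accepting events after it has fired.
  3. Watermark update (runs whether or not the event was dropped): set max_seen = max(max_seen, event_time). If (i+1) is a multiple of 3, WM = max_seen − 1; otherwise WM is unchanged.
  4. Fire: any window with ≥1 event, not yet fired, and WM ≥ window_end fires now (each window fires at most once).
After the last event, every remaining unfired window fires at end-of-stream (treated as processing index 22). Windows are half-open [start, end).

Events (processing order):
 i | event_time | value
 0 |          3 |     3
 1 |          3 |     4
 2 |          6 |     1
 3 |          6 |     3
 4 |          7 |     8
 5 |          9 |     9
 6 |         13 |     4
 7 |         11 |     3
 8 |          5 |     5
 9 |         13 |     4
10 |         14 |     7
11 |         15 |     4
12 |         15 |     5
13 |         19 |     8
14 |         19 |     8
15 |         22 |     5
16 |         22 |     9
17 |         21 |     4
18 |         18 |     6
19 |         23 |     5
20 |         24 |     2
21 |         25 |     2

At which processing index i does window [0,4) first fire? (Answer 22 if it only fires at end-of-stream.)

2

i=0 t=3 v=3: → [2,6),[0,4); WM=−∞
i=1 t=3 v=4: → [2,6),[0,4); WM=−∞
i=2 t=6 v=1: → [6,10),[4,8); WM=5; [0,4) fires=7
i=3 t=6 v=3: → [6,10),[4,8); WM=5
i=4 t=7 v=8: → [6,10),[4,8); WM=5
i=5 t=9 v=9: → [8,12),[6,10); WM=8; [2,6) fires=7 [4,8) fires=12
i=6 t=13 v=4: → [12,16),[10,14); WM=8
i=7 t=11 v=3: → [10,14),[8,12); WM=8
i=8 t=5 v=5: → [4,8),[2,6); WM=12; [6,10) fires=21 [8,12) fires=12
i=9 t=13 v=4: → [12,16),[10,14); WM=12
i=10 t=14 v=7: → [14,18),[12,16); WM=12
i=11 t=15 v=4: → [14,18),[12,16); WM=14; [10,14) fires=11
i=12 t=15 v=5: → [14,18),[12,16); WM=14
i=13 t=19 v=8: → [18,22),[16,20); WM=14
i=14 t=19 v=8: → [18,22),[16,20); WM=18; [12,16) fires=24 [14,18) fires=16
i=15 t=22 v=5: → [22,26),[20,24); WM=18
i=16 t=22 v=9: → [22,26),[20,24); WM=18
i=17 t=21 v=4: → [20,24),[18,22); WM=21; [16,20) fires=16
i=18 t=18 v=6: → [18,22),[16,20); WM=21
i=19 t=23 v=5: → [22,26),[20,24); WM=21
i=20 t=24 v=2: → [24,28),[22,26); WM=23; [18,22) fires=26
i=21 t=25 v=2: → [24,28),[22,26); WM=23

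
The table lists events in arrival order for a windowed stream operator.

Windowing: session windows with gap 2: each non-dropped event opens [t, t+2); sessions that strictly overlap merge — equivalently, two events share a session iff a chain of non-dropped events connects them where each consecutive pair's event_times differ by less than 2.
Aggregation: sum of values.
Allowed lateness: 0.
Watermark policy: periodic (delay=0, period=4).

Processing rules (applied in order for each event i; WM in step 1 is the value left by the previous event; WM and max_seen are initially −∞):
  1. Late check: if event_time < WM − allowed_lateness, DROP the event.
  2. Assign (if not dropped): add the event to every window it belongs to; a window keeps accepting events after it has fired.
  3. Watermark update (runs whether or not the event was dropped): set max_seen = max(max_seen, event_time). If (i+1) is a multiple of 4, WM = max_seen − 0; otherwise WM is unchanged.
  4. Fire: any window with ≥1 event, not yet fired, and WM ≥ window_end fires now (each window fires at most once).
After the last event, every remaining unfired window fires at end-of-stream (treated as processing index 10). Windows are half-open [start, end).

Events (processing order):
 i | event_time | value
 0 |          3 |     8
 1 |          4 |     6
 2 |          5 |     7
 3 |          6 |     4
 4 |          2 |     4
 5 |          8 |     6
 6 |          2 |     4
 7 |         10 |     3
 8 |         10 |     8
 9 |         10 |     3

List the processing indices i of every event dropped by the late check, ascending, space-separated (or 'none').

i=0 t=3 v=8: → [3,5); WM=−∞
i=1 t=4 v=6: → [3,6); WM=−∞
i=2 t=5 v=7: → [3,7); WM=−∞
i=3 t=6 v=4: → [3,8); WM=6
i=4 t=2 v=4: DROP (t<6-0); WM=6
i=5 t=8 v=6: → [8,10); WM=6
i=6 t=2 v=4: DROP (t<6-0); WM=6
i=7 t=10 v=3: → [10,12); WM=10
i=8 t=10 v=8: → [10,12); WM=10
i=9 t=10 v=3: → [10,12); WM=10

4 6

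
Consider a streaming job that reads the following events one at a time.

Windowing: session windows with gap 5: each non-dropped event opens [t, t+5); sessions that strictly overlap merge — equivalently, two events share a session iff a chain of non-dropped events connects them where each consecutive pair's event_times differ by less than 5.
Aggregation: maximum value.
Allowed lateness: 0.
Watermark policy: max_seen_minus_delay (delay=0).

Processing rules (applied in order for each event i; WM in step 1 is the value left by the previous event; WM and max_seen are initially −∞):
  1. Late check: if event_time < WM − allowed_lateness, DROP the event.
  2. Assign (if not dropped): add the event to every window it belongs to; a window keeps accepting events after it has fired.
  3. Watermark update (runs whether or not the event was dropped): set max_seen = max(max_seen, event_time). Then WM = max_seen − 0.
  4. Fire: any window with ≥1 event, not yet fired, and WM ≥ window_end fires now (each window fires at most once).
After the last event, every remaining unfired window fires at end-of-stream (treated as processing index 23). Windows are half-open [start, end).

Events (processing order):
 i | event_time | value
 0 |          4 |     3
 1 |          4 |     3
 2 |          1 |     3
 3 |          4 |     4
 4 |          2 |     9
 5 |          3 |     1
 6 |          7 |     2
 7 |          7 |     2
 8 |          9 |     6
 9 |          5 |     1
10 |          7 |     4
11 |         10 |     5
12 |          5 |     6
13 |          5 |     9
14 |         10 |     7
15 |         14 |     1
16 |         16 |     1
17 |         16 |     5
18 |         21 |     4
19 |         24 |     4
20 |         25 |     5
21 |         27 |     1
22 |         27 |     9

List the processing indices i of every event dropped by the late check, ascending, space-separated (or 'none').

i=0 t=4 v=3: → [4,9); WM=4
i=1 t=4 v=3: → [4,9); WM=4
i=2 t=1 v=3: DROP (t<4-0); WM=4
i=3 t=4 v=4: → [4,9); WM=4
i=4 t=2 v=9: DROP (t<4-0); WM=4
i=5 t=3 v=1: DROP (t<4-0); WM=4
i=6 t=7 v=2: → [4,12); WM=7
i=7 t=7 v=2: → [4,12); WM=7
i=8 t=9 v=6: → [4,14); WM=9
i=9 t=5 v=1: DROP (t<9-0); WM=9
i=10 t=7 v=4: DROP (t<9-0); WM=9
i=11 t=10 v=5: → [4,15); WM=10
i=12 t=5 v=6: DROP (t<10-0); WM=10
i=13 t=5 v=9: DROP (t<10-0); WM=10
i=14 t=10 v=7: → [4,15); WM=10
i=15 t=14 v=1: → [4,19); WM=14
i=16 t=16 v=1: → [4,21); WM=16
i=17 t=16 v=5: → [4,21); WM=16
i=18 t=21 v=4: → [21,26); WM=21
i=19 t=24 v=4: → [21,29); WM=24
i=20 t=25 v=5: → [21,30); WM=25
i=21 t=27 v=1: → [21,32); WM=27
i=22 t=27 v=9: → [21,32); WM=27

2 4 5 9 10 12 13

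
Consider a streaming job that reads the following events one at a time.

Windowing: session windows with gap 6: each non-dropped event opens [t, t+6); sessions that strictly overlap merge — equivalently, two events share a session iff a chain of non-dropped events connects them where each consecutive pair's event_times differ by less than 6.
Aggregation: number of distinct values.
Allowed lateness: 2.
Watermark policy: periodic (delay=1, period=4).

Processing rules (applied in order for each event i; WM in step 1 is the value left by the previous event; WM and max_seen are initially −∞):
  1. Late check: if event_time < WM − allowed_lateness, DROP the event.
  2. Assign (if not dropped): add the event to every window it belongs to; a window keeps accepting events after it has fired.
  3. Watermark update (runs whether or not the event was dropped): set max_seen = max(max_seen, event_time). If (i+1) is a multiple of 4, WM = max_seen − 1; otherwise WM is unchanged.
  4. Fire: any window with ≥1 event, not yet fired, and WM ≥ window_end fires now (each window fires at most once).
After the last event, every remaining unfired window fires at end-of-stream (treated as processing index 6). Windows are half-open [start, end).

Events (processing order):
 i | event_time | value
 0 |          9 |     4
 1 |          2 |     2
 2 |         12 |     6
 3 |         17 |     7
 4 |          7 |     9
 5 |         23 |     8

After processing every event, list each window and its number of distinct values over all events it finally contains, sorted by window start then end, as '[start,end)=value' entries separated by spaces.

i=0 t=9 v=4: → [9,15); WM=−∞
i=1 t=2 v=2: → [2,8); WM=−∞
i=2 t=12 v=6: → [9,18); WM=−∞
i=3 t=17 v=7: → [9,23); WM=16
i=4 t=7 v=9: DROP (t<16-2); WM=16
i=5 t=23 v=8: → [23,29); WM=16

[2,8)=1 [9,23)=3 [23,29)=1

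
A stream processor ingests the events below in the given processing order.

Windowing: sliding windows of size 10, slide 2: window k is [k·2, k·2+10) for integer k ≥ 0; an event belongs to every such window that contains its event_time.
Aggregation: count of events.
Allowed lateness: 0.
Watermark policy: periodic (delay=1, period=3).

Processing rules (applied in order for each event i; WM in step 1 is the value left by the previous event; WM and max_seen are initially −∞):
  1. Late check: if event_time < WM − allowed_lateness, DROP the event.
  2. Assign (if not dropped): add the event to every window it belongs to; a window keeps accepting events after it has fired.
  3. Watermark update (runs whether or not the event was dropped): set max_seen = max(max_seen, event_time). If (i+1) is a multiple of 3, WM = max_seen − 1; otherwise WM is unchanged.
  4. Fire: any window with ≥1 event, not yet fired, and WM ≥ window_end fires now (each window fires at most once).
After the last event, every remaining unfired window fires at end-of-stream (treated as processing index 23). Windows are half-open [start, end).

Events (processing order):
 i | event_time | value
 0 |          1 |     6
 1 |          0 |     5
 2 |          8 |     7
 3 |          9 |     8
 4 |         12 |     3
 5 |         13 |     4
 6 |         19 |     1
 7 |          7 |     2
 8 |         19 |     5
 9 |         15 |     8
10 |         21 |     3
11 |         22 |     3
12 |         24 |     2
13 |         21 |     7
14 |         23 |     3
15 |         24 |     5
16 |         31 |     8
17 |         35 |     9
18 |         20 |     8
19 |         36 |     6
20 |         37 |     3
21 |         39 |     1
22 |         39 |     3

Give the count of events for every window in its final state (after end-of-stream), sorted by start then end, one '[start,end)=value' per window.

i=0 t=1 v=6: → [0,10); WM=−∞
i=1 t=0 v=5: → [0,10); WM=−∞
i=2 t=8 v=7: → [8,18),[6,16),[4,14),[2,12),[0,10); WM=7
i=3 t=9 v=8: → [8,18),[6,16),[4,14),[2,12),[0,10); WM=7
i=4 t=12 v=3: → [12,22),[10,20),[8,18),[6,16),[4,14); WM=7
i=5 t=13 v=4: → [12,22),[10,20),[8,18),[6,16),[4,14); WM=12; [0,10) fires=4 [2,12) fires=2
i=6 t=19 v=1: → [18,28),[16,26),[14,24),[12,22),[10,20); WM=12
i=7 t=7 v=2: DROP (t<12-0); WM=12
i=8 t=19 v=5: → [18,28),[16,26),[14,24),[12,22),[10,20); WM=18; [4,14) fires=4 [6,16) fires=4 [8,18) fires=4
i=9 t=15 v=8: DROP (t<18-0); WM=18
i=10 t=21 v=3: → [20,30),[18,28),[16,26),[14,24),[12,22); WM=18
i=11 t=22 v=3: → [22,32),[20,30),[18,28),[16,26),[14,24); WM=21; [10,20) fires=4
i=12 t=24 v=2: → [24,34),[22,32),[20,30),[18,28),[16,26); WM=21
i=13 t=21 v=7: → [20,30),[18,28),[16,26),[14,24),[12,22); WM=21
i=14 t=23 v=3: → [22,32),[20,30),[18,28),[16,26),[14,24); WM=23; [12,22) fires=6
i=15 t=24 v=5: → [24,34),[22,32),[20,30),[18,28),[16,26); WM=23
i=16 t=31 v=8: → [30,40),[28,38),[26,36),[24,34),[22,32); WM=23
i=17 t=35 v=9: → [34,44),[32,42),[30,40),[28,38),[26,36); WM=34; [14,24) fires=6 [16,26) fires=8 [18,28) fires=8 [20,30) fires=6 [22,32) fires=5 [24,34) fires=3
i=18 t=20 v=8: DROP (t<34-0); WM=34
i=19 t=36 v=6: → [36,46),[34,44),[32,42),[30,40),[28,38); WM=34
i=20 t=37 v=3: → [36,46),[34,44),[32,42),[30,40),[28,38); WM=36; [26,36) fires=2
i=21 t=39 v=1: → [38,48),[36,46),[34,44),[32,42),[30,40); WM=36
i=22 t=39 v=3: → [38,48),[36,46),[34,44),[32,42),[30,40); WM=36

[0,10)=4 [2,12)=2 [4,14)=4 [6,16)=4 [8,18)=4 [10,20)=4 [12,22)=6 [14,24)=6 [16,26)=8 [18,28)=8 [20,30)=6 [22,32)=5 [24,34)=3 [26,36)=2 [28,38)=4 [30,40)=6 [32,42)=5 [34,44)=5 [36,46)=4 [38,48)=2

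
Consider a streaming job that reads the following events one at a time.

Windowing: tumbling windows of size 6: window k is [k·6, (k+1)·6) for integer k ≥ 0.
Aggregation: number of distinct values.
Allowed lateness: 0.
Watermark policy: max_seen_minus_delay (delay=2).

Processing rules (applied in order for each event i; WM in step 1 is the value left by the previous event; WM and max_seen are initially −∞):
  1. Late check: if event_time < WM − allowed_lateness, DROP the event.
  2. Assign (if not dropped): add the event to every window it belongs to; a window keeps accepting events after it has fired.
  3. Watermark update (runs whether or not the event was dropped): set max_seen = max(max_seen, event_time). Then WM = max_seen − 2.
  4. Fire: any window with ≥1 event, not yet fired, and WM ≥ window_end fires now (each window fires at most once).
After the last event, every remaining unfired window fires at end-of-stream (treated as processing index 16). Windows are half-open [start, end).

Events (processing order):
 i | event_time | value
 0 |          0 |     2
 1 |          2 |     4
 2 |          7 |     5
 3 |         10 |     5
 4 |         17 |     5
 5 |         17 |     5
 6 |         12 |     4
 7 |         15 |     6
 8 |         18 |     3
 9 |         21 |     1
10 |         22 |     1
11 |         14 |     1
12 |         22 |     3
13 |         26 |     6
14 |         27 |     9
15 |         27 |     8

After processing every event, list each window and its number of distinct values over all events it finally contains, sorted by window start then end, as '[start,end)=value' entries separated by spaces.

[0,6)=2 [6,12)=1 [12,18)=2 [18,24)=2 [24,30)=3

i=0 t=0 v=2: → [0,6); WM=-2
i=1 t=2 v=4: → [0,6); WM=0
i=2 t=7 v=5: → [6,12); WM=5
i=3 t=10 v=5: → [6,12); WM=8; [0,6) fires=2
i=4 t=17 v=5: → [12,18); WM=15; [6,12) fires=1
i=5 t=17 v=5: → [12,18); WM=15
i=6 t=12 v=4: DROP (t<15-0); WM=15
i=7 t=15 v=6: → [12,18); WM=15
i=8 t=18 v=3: → [18,24); WM=16
i=9 t=21 v=1: → [18,24); WM=19; [12,18) fires=2
i=10 t=22 v=1: → [18,24); WM=20
i=11 t=14 v=1: DROP (t<20-0); WM=20
i=12 t=22 v=3: → [18,24); WM=20
i=13 t=26 v=6: → [24,30); WM=24; [18,24) fires=2
i=14 t=27 v=9: → [24,30); WM=25
i=15 t=27 v=8: → [24,30); WM=25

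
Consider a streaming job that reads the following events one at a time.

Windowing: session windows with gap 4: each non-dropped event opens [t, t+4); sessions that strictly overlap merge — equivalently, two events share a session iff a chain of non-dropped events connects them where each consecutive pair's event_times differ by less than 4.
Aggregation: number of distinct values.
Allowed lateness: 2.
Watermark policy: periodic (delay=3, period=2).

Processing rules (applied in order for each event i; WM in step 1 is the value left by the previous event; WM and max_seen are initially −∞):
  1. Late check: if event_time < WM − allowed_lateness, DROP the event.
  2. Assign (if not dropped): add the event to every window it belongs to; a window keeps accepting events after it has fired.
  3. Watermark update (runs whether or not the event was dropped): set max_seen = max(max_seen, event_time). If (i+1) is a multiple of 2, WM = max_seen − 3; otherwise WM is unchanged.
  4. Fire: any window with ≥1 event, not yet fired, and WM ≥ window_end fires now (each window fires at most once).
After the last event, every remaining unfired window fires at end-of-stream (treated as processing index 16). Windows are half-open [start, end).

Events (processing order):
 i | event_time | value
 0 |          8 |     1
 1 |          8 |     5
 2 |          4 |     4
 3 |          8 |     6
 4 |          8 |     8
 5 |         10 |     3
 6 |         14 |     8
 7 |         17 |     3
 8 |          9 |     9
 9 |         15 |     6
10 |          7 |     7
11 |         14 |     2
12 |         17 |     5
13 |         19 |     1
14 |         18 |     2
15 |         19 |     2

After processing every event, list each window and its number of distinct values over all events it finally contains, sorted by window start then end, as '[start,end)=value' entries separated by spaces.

[4,8)=1 [8,14)=5 [14,23)=6

i=0 t=8 v=1: → [8,12); WM=−∞
i=1 t=8 v=5: → [8,12); WM=5
i=2 t=4 v=4: → [4,8); WM=5
i=3 t=8 v=6: → [8,12); WM=5
i=4 t=8 v=8: → [8,12); WM=5
i=5 t=10 v=3: → [8,14); WM=7
i=6 t=14 v=8: → [14,18); WM=7
i=7 t=17 v=3: → [14,21); WM=14
i=8 t=9 v=9: DROP (t<14-2); WM=14
i=9 t=15 v=6: → [14,21); WM=14
i=10 t=7 v=7: DROP (t<14-2); WM=14
i=11 t=14 v=2: → [14,21); WM=14
i=12 t=17 v=5: → [14,21); WM=14
i=13 t=19 v=1: → [14,23); WM=16
i=14 t=18 v=2: → [14,23); WM=16
i=15 t=19 v=2: → [14,23); WM=16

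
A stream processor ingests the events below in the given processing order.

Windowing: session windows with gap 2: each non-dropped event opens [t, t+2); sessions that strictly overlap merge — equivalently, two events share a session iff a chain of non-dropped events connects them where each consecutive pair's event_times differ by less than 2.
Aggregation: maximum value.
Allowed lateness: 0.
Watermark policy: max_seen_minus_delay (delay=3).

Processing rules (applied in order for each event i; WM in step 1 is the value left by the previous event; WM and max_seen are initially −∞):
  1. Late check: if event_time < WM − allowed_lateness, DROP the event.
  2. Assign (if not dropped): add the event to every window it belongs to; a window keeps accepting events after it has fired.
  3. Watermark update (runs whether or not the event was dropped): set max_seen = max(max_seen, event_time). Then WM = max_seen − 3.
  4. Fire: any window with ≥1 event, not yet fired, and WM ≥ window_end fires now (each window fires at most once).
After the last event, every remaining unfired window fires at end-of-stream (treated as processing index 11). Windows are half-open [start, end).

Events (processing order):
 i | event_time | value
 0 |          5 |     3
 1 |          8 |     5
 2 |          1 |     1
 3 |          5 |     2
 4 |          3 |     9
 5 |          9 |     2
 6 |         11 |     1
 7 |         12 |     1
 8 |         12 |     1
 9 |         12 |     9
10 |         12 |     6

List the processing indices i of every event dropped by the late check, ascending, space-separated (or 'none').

i=0 t=5 v=3: → [5,7); WM=2
i=1 t=8 v=5: → [8,10); WM=5
i=2 t=1 v=1: DROP (t<5-0); WM=5
i=3 t=5 v=2: → [5,7); WM=5
i=4 t=3 v=9: DROP (t<5-0); WM=5
i=5 t=9 v=2: → [8,11); WM=6
i=6 t=11 v=1: → [11,13); WM=8
i=7 t=12 v=1: → [11,14); WM=9
i=8 t=12 v=1: → [11,14); WM=9
i=9 t=12 v=9: → [11,14); WM=9
i=10 t=12 v=6: → [11,14); WM=9

2 4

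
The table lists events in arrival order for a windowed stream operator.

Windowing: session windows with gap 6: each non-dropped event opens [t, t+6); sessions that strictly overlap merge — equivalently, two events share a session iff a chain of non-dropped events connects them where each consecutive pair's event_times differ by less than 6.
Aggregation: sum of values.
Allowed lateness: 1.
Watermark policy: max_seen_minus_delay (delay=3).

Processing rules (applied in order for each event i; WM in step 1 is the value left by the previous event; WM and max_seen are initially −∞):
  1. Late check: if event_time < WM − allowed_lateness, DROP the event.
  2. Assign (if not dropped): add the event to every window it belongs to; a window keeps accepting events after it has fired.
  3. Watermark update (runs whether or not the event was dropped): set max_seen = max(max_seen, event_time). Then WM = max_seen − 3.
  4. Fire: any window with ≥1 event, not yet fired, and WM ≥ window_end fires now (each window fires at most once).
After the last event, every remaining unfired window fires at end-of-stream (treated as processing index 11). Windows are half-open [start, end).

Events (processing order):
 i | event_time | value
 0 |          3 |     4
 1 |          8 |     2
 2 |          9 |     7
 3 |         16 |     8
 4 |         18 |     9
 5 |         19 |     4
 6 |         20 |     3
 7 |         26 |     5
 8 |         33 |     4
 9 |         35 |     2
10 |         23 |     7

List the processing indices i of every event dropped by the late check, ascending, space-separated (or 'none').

10

i=0 t=3 v=4: → [3,9); WM=0
i=1 t=8 v=2: → [3,14); WM=5
i=2 t=9 v=7: → [3,15); WM=6
i=3 t=16 v=8: → [16,22); WM=13
i=4 t=18 v=9: → [16,24); WM=15
i=5 t=19 v=4: → [16,25); WM=16
i=6 t=20 v=3: → [16,26); WM=17
i=7 t=26 v=5: → [26,32); WM=23
i=8 t=33 v=4: → [33,39); WM=30
i=9 t=35 v=2: → [33,41); WM=32
i=10 t=23 v=7: DROP (t<32-1); WM=32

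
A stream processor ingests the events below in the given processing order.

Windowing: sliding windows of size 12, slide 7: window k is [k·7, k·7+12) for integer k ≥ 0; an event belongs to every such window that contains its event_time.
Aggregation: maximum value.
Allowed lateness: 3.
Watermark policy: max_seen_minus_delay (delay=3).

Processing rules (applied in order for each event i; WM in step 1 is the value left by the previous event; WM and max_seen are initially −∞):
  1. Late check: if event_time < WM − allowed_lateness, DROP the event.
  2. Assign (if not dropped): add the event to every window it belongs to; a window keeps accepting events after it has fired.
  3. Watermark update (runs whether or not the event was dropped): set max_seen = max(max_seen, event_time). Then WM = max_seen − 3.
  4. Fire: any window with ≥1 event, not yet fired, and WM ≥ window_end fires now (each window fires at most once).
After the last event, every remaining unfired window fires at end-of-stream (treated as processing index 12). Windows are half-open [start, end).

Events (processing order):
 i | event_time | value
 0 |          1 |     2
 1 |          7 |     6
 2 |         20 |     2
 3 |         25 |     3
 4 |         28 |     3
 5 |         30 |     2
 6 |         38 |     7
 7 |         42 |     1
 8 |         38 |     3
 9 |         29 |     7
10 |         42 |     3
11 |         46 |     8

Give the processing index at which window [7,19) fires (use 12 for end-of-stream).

i=0 t=1 v=2: → [0,12); WM=-2
i=1 t=7 v=6: → [7,19),[0,12); WM=4
i=2 t=20 v=2: → [14,26); WM=17; [0,12) fires=6
i=3 t=25 v=3: → [21,33),[14,26); WM=22; [7,19) fires=6
i=4 t=28 v=3: → [28,40),[21,33); WM=25
i=5 t=30 v=2: → [28,40),[21,33); WM=27; [14,26) fires=3
i=6 t=38 v=7: → [35,47),[28,40); WM=35; [21,33) fires=3
i=7 t=42 v=1: → [42,54),[35,47); WM=39
i=8 t=38 v=3: → [35,47),[28,40); WM=39
i=9 t=29 v=7: DROP (t<39-3); WM=39
i=10 t=42 v=3: → [42,54),[35,47); WM=39
i=11 t=46 v=8: → [42,54),[35,47); WM=43; [28,40) fires=7

3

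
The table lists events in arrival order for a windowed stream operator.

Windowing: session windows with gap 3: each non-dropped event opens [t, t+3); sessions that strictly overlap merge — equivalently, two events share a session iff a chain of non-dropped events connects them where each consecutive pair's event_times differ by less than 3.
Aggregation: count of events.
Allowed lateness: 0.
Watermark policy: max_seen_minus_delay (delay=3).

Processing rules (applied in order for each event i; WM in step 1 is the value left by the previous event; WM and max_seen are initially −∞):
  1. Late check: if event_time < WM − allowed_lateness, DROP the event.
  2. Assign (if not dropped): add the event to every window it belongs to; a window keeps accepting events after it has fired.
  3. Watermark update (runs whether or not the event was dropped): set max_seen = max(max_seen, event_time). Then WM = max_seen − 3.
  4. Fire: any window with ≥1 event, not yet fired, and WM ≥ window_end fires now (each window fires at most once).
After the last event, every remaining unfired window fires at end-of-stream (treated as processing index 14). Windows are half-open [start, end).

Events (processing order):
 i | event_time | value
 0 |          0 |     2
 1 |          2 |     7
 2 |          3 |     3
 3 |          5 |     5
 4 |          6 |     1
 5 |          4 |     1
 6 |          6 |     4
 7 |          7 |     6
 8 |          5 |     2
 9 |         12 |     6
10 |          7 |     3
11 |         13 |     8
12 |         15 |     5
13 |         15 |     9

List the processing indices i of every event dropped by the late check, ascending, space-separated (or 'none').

10

i=0 t=0 v=2: → [0,3); WM=-3
i=1 t=2 v=7: → [0,5); WM=-1
i=2 t=3 v=3: → [0,6); WM=0
i=3 t=5 v=5: → [0,8); WM=2
i=4 t=6 v=1: → [0,9); WM=3
i=5 t=4 v=1: → [0,9); WM=3
i=6 t=6 v=4: → [0,9); WM=3
i=7 t=7 v=6: → [0,10); WM=4
i=8 t=5 v=2: → [0,10); WM=4
i=9 t=12 v=6: → [12,15); WM=9
i=10 t=7 v=3: DROP (t<9-0); WM=9
i=11 t=13 v=8: → [12,16); WM=10
i=12 t=15 v=5: → [12,18); WM=12
i=13 t=15 v=9: → [12,18); WM=12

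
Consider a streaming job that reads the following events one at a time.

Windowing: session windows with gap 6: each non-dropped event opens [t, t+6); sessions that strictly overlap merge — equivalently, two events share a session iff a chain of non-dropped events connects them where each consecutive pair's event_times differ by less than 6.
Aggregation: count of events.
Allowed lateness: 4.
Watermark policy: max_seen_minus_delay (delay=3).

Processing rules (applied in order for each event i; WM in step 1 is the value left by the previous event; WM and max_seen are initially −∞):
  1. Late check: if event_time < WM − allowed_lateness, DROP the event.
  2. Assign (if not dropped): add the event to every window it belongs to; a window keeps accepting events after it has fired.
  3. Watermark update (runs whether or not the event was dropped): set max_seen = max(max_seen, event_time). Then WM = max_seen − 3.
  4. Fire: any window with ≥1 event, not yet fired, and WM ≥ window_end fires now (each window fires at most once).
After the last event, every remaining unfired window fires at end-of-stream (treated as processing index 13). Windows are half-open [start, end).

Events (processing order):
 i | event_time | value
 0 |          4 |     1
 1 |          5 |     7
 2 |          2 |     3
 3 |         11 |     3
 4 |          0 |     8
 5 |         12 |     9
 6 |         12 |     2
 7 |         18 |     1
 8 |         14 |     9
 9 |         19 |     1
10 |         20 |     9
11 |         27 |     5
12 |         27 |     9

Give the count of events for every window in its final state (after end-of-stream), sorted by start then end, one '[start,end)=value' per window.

i=0 t=4 v=1: → [4,10); WM=1
i=1 t=5 v=7: → [4,11); WM=2
i=2 t=2 v=3: → [2,11); WM=2
i=3 t=11 v=3: → [11,17); WM=8
i=4 t=0 v=8: DROP (t<8-4); WM=8
i=5 t=12 v=9: → [11,18); WM=9
i=6 t=12 v=2: → [11,18); WM=9
i=7 t=18 v=1: → [18,24); WM=15
i=8 t=14 v=9: → [11,24); WM=15
i=9 t=19 v=1: → [11,25); WM=16
i=10 t=20 v=9: → [11,26); WM=17
i=11 t=27 v=5: → [27,33); WM=24
i=12 t=27 v=9: → [27,33); WM=24

[2,11)=3 [11,26)=7 [27,33)=2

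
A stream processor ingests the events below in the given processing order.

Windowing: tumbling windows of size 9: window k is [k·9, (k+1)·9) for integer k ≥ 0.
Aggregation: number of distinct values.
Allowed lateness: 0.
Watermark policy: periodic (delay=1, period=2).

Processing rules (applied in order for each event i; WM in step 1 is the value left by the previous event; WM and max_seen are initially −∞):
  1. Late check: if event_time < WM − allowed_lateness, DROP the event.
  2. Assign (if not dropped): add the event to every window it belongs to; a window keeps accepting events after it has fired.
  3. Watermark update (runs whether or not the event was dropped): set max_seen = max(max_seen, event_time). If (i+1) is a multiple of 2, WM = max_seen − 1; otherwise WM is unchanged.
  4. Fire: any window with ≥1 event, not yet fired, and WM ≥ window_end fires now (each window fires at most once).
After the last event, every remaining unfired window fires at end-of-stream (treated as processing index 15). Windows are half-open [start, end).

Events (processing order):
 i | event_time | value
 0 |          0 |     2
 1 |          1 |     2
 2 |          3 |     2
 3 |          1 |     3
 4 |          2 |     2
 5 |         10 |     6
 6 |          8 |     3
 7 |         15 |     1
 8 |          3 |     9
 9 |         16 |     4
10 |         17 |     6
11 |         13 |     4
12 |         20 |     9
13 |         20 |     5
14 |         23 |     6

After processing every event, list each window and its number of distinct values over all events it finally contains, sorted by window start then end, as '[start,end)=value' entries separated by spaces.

i=0 t=0 v=2: → [0,9); WM=−∞
i=1 t=1 v=2: → [0,9); WM=0
i=2 t=3 v=2: → [0,9); WM=0
i=3 t=1 v=3: → [0,9); WM=2
i=4 t=2 v=2: → [0,9); WM=2
i=5 t=10 v=6: → [9,18); WM=9; [0,9) fires=2
i=6 t=8 v=3: DROP (t<9-0); WM=9
i=7 t=15 v=1: → [9,18); WM=14
i=8 t=3 v=9: DROP (t<14-0); WM=14
i=9 t=16 v=4: → [9,18); WM=15
i=10 t=17 v=6: → [9,18); WM=15
i=11 t=13 v=4: DROP (t<15-0); WM=16
i=12 t=20 v=9: → [18,27); WM=16
i=13 t=20 v=5: → [18,27); WM=19; [9,18) fires=3
i=14 t=23 v=6: → [18,27); WM=19

[0,9)=2 [9,18)=3 [18,27)=3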